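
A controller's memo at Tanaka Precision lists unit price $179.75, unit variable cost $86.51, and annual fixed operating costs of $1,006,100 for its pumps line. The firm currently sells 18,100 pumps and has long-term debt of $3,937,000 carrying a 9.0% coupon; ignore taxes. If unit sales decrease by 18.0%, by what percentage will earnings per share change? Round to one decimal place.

Total contribution margin = 18,100 × $93.24 = $1,687,644.00.
Subtracting fixed costs: EBIT = $1,687,644.00 − $1,006,100 = $681,544.00.
After interest of $354,330.00, pre-tax earnings = $327,214.00.
DCL = total CM / (EBIT − I) = $1,687,644.00 / $327,214.00 = 5.1576.
EPS therefore changes by 5.1576 × (-18.0%) = -92.8%.

-92.8%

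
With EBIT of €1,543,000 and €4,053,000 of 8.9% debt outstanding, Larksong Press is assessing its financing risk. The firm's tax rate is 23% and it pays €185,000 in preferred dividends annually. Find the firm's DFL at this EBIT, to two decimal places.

1.64

Interest = €360,717.00.
Pre-tax preferred-dividend burden = €185,000 ÷ (1 − 0.23) = €240,259.74.
DFL = EBIT ÷ [EBIT − I − D_p/(1−t)] = €1,543,000 ÷ [€1,543,000 − €360,717.00 − €240,259.74] = €1,543,000 ÷ €942,023.26 = 1.6380.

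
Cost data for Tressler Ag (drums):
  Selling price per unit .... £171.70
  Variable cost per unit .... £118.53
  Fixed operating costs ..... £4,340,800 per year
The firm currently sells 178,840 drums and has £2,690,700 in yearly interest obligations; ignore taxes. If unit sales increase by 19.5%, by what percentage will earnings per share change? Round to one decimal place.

At 178,840 units, contribution = 178,840 × £53.17 = £9,508,922.80.
Operating income = contribution − fixed costs = £9,508,922.80 − £4,340,800 = £5,168,122.80.
After interest of £2,690,700.00, pre-tax earnings = £2,477,422.80.
Degree of combined leverage = contribution ÷ (EBIT − I) = £9,508,922.80 ÷ £2,477,422.80 = 3.8382.
EPS therefore changes by 3.8382 × (+19.5%) = +74.8%.

+74.8%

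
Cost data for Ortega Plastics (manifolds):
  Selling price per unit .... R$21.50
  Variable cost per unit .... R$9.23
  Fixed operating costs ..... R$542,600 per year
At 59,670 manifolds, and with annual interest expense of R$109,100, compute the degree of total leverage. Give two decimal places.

9.10

At 59,670 units, contribution = 59,670 × R$12.27 = R$732,150.90.
Subtracting fixed costs: EBIT = R$732,150.90 − R$542,600 = R$189,550.90. Interest = R$109,100.00.
DOL = R$732,150.90 ÷ R$189,550.90 = 3.8626; DFL = R$189,550.90 ÷ R$80,450.90 = 2.3561.
DCL = DOL × DFL = 3.8626 × 2.3561 = 9.1007.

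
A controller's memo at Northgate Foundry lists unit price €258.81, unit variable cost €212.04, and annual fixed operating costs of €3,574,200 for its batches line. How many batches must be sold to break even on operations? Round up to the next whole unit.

Each unit contributes €258.81 − €212.04 = €46.77.
Units to break even: €3,574,200 ÷ €46.77 = 76,420.78, rounded up to 76,421.

76,421 batches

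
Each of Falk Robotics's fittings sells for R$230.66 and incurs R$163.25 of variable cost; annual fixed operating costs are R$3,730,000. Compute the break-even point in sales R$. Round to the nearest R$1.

CM per unit = R$230.66 − R$163.25 = R$67.41; CM ratio = R$67.41 / R$230.66 = 0.2922.
Break-even revenue = fixed costs × price ÷ CM = R$3,730,000 × R$230.66 ÷ R$67.41 = R$12,763,118.

R$12,763,118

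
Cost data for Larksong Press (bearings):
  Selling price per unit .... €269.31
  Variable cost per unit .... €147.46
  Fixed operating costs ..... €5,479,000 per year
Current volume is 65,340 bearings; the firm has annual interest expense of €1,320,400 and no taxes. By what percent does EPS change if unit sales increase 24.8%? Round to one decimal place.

+169.9%

At 65,340 units, contribution = 65,340 × €121.85 = €7,961,679.00.
Subtracting fixed costs: EBIT = €7,961,679.00 − €5,479,000 = €2,482,679.00.
After interest of €1,320,400.00, pre-tax earnings = €1,162,279.00.
Degree of combined leverage = contribution ÷ (EBIT − I) = €7,961,679.00 ÷ €1,162,279.00 = 6.8501.
%ΔEPS = DCL × %ΔSales = 6.8501 × +24.8% = +169.9%.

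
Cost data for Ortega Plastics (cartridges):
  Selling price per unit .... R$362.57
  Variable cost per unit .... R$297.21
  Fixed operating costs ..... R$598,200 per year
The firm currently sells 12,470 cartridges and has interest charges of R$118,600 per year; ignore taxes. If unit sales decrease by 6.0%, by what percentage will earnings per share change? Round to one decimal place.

-49.8%

Total contribution margin = 12,470 × R$65.36 = R$815,039.20.
Subtracting fixed costs: EBIT = R$815,039.20 − R$598,200 = R$216,839.20.
Interest = R$118,600.00, so EBIT − I = R$98,239.20.
Degree of combined leverage = contribution ÷ (EBIT − I) = R$815,039.20 ÷ R$98,239.20 = 8.2965.
%ΔEPS = DCL × %ΔSales = 8.2965 × -6.0% = -49.8%.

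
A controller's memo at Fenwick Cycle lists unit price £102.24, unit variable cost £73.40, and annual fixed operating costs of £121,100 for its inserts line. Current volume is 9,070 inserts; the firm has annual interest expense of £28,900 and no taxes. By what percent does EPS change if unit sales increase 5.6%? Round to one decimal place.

Contribution at this volume is 9,070 × £28.84 = £261,578.80.
Operating income = contribution − fixed costs = £261,578.80 − £121,100 = £140,478.80.
Interest = £28,900.00, so EBIT − I = £111,578.80.
Degree of combined leverage = contribution ÷ (EBIT − I) = £261,578.80 ÷ £111,578.80 = 2.3443.
%ΔEPS = DCL × %ΔSales = 2.3443 × +5.6% = +13.1%.

+13.1%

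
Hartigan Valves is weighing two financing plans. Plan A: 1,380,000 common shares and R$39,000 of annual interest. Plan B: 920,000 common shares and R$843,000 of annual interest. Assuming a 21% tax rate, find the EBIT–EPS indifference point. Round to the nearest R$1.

At indifference, (EBIT − 39,000)(1 − t)/1,380,000 = (EBIT − 843,000)(1 − t)/920,000.
The (1 − t) factor cancels: (EBIT − 39,000) × 920,000 = (EBIT − 843,000) × 1,380,000.
Solving, EBIT = (843,000·1,380,000 − 39,000·920,000) / (1,380,000 − 920,000) = 1,127,460,000,000 / 460,000 = 2,451,000.00.

R$2,451,000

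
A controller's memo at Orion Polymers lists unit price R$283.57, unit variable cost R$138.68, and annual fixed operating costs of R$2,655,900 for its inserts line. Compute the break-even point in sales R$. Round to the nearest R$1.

Contribution margin per unit = R$283.57 − R$138.68 = R$144.89, a CM ratio of R$144.89 ÷ R$283.57 = 0.5109.
Break-even revenue = fixed costs × price ÷ CM = R$2,655,900 × R$283.57 ÷ R$144.89 = R$5,197,968.

R$5,197,968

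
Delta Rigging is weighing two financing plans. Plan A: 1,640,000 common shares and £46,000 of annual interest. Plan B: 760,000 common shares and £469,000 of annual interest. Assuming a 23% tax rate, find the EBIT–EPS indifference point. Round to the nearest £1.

At indifference, (EBIT − 46,000)(1 − t)/1,640,000 = (EBIT − 469,000)(1 − t)/760,000.
Cancelling (1 − t) and cross-multiplying: 760,000·(EBIT − 46,000) = 1,640,000·(EBIT − 469,000).
EBIT × (1,640,000 − 760,000) = 469,000 × 1,640,000 − 46,000 × 760,000 = 734,200,000,000, so EBIT = 734,200,000,000 ÷ 880,000 = 834,318.18.

£834,318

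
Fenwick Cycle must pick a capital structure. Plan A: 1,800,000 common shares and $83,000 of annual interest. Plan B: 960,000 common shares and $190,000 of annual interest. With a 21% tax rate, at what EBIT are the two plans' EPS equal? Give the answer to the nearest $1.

$312,286

Set EPS_A = EPS_B: (EBIT − $83,000)(1 − 0.21) ÷ 1,800,000 = (EBIT − $190,000)(1 − 0.21) ÷ 960,000.
The (1 − t) factor cancels: (EBIT − 83,000) × 960,000 = (EBIT − 190,000) × 1,800,000.
EBIT × (1,800,000 − 960,000) = 190,000 × 1,800,000 − 83,000 × 960,000 = 262,320,000,000, so EBIT = 262,320,000,000 ÷ 840,000 = 312,285.71.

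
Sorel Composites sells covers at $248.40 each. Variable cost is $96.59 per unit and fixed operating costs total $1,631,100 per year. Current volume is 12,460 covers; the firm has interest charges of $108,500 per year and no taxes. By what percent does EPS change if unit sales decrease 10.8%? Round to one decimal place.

-134.4%

Total contribution margin = 12,460 × $151.81 = $1,891,552.60.
Operating income = contribution − fixed costs = $1,891,552.60 − $1,631,100 = $260,452.60.
After interest of $108,500.00, pre-tax earnings = $151,952.60.
DCL = total CM / (EBIT − I) = $1,891,552.60 / $151,952.60 = 12.4483.
%ΔEPS = DCL × %ΔSales = 12.4483 × -10.8% = -134.4%.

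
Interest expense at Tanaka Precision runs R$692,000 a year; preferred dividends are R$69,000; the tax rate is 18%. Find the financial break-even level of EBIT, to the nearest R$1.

Grossing the preferred dividend up to pre-tax terms: R$69,000 / (1 − 0.18) = R$84,146.34.
EPS = 0 when EBIT covers interest plus the pre-tax preferred burden: R$692,000 + R$84,146.34 = R$776,146.34.

R$776,146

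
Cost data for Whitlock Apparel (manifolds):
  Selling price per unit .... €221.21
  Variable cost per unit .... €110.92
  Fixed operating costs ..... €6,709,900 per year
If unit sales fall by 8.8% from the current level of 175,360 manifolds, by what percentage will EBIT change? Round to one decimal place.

Total contribution margin = 175,360 × €110.29 = €19,340,454.40.
EBIT = €19,340,454.40 − €6,709,900 = €12,630,554.40.
Degree of operating leverage = €19,340,454.40 / €12,630,554.40 = 1.5312.
Operating income changes by 1.5312 × -8.8% = -13.5%.

-13.5%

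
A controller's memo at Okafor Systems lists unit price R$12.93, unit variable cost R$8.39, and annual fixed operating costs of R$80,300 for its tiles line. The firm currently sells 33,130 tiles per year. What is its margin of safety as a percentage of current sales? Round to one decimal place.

Each unit contributes R$12.93 − R$8.39 = R$4.54. Break-even units = R$80,300 ÷ R$4.54 = 17,687.22; break-even revenue = 17,687.22 × R$12.93 = R$228,695.81.
Actual sales revenue = 33,130 × R$12.93 = R$428,370.90.
Margin of safety = (R$428,370.90 − R$228,695.81) ÷ R$428,370.90 = 46.6%.

46.6%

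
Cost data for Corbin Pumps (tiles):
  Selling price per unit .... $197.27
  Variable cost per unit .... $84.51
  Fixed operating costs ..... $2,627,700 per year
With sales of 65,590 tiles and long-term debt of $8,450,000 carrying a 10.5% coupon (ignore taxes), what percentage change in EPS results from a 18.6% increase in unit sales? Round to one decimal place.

+35.4%

At 65,590 units, contribution = 65,590 × $112.76 = $7,395,928.40.
Subtracting fixed costs: EBIT = $7,395,928.40 − $2,627,700 = $4,768,228.40.
After interest of $887,250.00, pre-tax earnings = $3,880,978.40.
Degree of combined leverage = contribution ÷ (EBIT − I) = $7,395,928.40 ÷ $3,880,978.40 = 1.9057.
%ΔEPS = DCL × %ΔSales = 1.9057 × +18.6% = +35.4%.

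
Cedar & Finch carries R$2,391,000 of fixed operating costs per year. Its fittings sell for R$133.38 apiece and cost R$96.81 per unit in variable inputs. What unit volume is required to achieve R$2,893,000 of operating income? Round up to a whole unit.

Unit CM = price − variable cost = R$133.38 − R$96.81 = R$36.57.
Units = (FC + target) / CM = (R$2,391,000 + R$2,893,000) / R$36.57 = 144,490.02, so 144,491 fittings.

144,491 fittings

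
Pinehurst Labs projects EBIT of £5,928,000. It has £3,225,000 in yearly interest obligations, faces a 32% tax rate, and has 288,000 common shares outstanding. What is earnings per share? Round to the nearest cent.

Pre-tax income = £5,928,000 − £3,225,000.00 = £2,703,000.00.
After tax at 32%: net income = £2,703,000.00 × 0.68 = £1,838,040.00.
Per share: £1,838,040.00 / 288,000 shares = £6.38.

£6.38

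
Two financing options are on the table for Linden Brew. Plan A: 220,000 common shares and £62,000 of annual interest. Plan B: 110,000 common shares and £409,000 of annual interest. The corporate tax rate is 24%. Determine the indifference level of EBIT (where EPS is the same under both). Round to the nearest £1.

£756,000

At indifference, (EBIT − 62,000)(1 − t)/220,000 = (EBIT − 409,000)(1 − t)/110,000.
The (1 − t) factor cancels: (EBIT − 62,000) × 110,000 = (EBIT − 409,000) × 220,000.
Solving, EBIT = (409,000·220,000 − 62,000·110,000) / (220,000 − 110,000) = 83,160,000,000 / 110,000 = 756,000.00.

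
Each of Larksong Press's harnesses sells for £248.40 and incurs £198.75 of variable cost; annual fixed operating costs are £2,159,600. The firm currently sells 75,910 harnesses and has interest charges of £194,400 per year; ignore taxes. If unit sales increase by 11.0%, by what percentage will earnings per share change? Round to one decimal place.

At 75,910 units, contribution = 75,910 × £49.65 = £3,768,931.50.
EBIT = £3,768,931.50 − £2,159,600 = £1,609,331.50.
After interest of £194,400.00, pre-tax earnings = £1,414,931.50.
DCL = total CM / (EBIT − I) = £3,768,931.50 / £1,414,931.50 = 2.6637.
%ΔEPS = DCL × %ΔSales = 2.6637 × +11.0% = +29.3%.

+29.3%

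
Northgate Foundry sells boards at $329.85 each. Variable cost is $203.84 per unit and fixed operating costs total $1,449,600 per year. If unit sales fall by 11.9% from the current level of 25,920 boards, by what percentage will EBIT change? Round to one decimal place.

-21.4%

At 25,920 units, contribution = 25,920 × $126.01 = $3,266,179.20.
EBIT = $3,266,179.20 − $1,449,600 = $1,816,579.20.
So DOL = total CM / EBIT = $3,266,179.20 / $1,816,579.20 = 1.7980.
%ΔEBIT = DOL × %ΔSales = 1.7980 × -11.9% = -21.4%.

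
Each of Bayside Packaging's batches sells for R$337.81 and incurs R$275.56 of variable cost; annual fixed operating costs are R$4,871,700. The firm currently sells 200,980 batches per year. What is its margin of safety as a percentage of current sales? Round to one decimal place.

61.1%

Each unit contributes R$337.81 − R$275.56 = R$62.25. Break-even units = R$4,871,700 ÷ R$62.25 = 78,260.24; break-even revenue = 78,260.24 × R$337.81 = R$26,437,092.00.
Actual sales revenue = 200,980 × R$337.81 = R$67,893,053.80.
Margin of safety = (R$67,893,053.80 − R$26,437,092.00) ÷ R$67,893,053.80 = 61.1%.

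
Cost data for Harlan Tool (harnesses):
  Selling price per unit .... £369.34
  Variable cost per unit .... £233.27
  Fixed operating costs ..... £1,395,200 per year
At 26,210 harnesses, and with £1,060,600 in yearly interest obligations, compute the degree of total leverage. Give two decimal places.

At 26,210 units, contribution = 26,210 × £136.07 = £3,566,394.70.
EBIT = £3,566,394.70 − £1,395,200 = £2,171,194.70. Interest = £1,060,600.00, so EBIT − I = £1,110,594.70.
DCL = contribution ÷ (EBIT − I) = £3,566,394.70 ÷ £1,110,594.70 = 3.2112.

3.21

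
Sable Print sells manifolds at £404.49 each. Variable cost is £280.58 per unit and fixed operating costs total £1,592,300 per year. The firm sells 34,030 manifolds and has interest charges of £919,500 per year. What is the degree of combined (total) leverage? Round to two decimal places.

Total contribution margin = 34,030 × £123.91 = £4,216,657.30.
Subtracting fixed costs: EBIT = £4,216,657.30 − £1,592,300 = £2,624,357.30. Interest = £919,500.00.
DOL = £4,216,657.30 ÷ £2,624,357.30 = 1.6067; DFL = £2,624,357.30 ÷ £1,704,857.30 = 1.5393.
DCL = DOL × DFL = 1.6067 × 1.5393 = 2.4732.

2.47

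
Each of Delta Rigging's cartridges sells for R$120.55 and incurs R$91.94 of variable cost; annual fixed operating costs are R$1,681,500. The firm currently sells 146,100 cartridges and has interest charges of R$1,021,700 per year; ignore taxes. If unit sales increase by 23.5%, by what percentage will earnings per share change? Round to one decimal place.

At 146,100 units, contribution = 146,100 × R$28.61 = R$4,179,921.00.
Operating income = contribution − fixed costs = R$4,179,921.00 − R$1,681,500 = R$2,498,421.00.
After interest of R$1,021,700.00, pre-tax earnings = R$1,476,721.00.
Degree of combined leverage = contribution ÷ (EBIT − I) = R$4,179,921.00 ÷ R$1,476,721.00 = 2.8305.
%ΔEPS = DCL × %ΔSales = 2.8305 × +23.5% = +66.5%.

+66.5%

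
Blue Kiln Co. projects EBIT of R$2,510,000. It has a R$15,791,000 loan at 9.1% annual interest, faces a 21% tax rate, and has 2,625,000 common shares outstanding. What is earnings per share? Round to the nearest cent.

R$0.32

Interest = R$1,436,981.00, so EBT = R$2,510,000 − R$1,436,981.00 = R$1,073,019.00.
Net income = R$1,073,019.00 × (1 − 0.21) = R$847,685.01.
Per share: R$847,685.01 / 2,625,000 shares = R$0.32.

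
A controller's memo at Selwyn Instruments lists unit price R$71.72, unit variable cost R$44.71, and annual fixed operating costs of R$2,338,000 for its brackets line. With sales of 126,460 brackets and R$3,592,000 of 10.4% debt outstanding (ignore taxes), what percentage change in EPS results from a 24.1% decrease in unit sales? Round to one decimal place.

-116.9%

At 126,460 units, contribution = 126,460 × R$27.01 = R$3,415,684.60.
Subtracting fixed costs: EBIT = R$3,415,684.60 − R$2,338,000 = R$1,077,684.60.
After interest of R$373,568.00, pre-tax earnings = R$704,116.60.
Degree of combined leverage = contribution ÷ (EBIT − I) = R$3,415,684.60 ÷ R$704,116.60 = 4.8510.
EPS therefore changes by 4.8510 × (-24.1%) = -116.9%.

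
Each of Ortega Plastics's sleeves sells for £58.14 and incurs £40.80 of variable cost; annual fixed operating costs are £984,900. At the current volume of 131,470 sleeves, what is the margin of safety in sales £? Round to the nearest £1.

Contribution margin per unit = £58.14 − £40.80 = £17.34. Break-even units = £984,900 ÷ £17.34 = 56,799.31; break-even revenue = 56,799.31 × £58.14 = £3,302,311.76.
Actual sales revenue = 131,470 × £58.14 = £7,643,665.80.
Margin of safety = £7,643,665.80 − £3,302,311.76 = £4,341,354.

£4,341,354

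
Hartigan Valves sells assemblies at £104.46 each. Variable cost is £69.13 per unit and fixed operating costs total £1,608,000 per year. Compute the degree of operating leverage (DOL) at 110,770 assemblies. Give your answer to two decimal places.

1.70

At 110,770 units, contribution = 110,770 × £35.33 = £3,913,504.10.
Subtracting fixed costs: EBIT = £3,913,504.10 − £1,608,000 = £2,305,504.10.
DOL = contribution ÷ EBIT = £3,913,504.10 ÷ £2,305,504.10 = 1.6975.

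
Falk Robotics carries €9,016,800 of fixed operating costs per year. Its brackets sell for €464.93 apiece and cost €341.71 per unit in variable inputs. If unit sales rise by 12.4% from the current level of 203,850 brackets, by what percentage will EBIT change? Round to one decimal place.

+19.3%

Contribution at this volume is 203,850 × €123.22 = €25,118,397.00.
Operating income = contribution − fixed costs = €25,118,397.00 − €9,016,800 = €16,101,597.00.
DOL = contribution ÷ EBIT = €25,118,397.00 ÷ €16,101,597.00 = 1.5600.
So EBIT moves 1.5600 × (+12.4%) = +19.3%.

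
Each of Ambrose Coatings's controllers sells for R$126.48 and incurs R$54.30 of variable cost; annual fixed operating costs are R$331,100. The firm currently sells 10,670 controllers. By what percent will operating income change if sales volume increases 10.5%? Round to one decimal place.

Total contribution margin = 10,670 × R$72.18 = R$770,160.60.
Operating income = contribution − fixed costs = R$770,160.60 − R$331,100 = R$439,060.60.
DOL = contribution ÷ EBIT = R$770,160.60 ÷ R$439,060.60 = 1.7541.
%ΔEBIT = DOL × %ΔSales = 1.7541 × +10.5% = +18.4%.

+18.4%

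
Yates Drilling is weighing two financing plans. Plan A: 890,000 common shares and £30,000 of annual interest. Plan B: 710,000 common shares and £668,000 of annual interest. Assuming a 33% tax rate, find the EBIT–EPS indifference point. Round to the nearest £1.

Set EPS_A = EPS_B: (EBIT − £30,000)(1 − 0.33) ÷ 890,000 = (EBIT − £668,000)(1 − 0.33) ÷ 710,000.
Cancelling (1 − t) and cross-multiplying: 710,000·(EBIT − 30,000) = 890,000·(EBIT − 668,000).
EBIT × (890,000 − 710,000) = 668,000 × 890,000 − 30,000 × 710,000 = 573,220,000,000, so EBIT = 573,220,000,000 ÷ 180,000 = 3,184,555.56.

£3,184,556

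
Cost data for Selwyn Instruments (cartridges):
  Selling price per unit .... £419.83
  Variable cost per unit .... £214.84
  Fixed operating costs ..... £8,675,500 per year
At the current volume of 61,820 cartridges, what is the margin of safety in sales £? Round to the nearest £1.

£8,186,023

Unit CM = price − variable cost = £419.83 − £214.84 = £204.99. Break-even units = £8,675,500 ÷ £204.99 = 42,321.58; break-even revenue = 42,321.58 × £419.83 = £17,767,867.53.
Current sales = 61,820 × £419.83 = £25,953,890.60.
Margin of safety = £25,953,890.60 − £17,767,867.53 = £8,186,023.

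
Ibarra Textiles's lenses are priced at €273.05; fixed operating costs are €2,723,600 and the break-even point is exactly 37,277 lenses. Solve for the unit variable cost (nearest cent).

At break-even, FC = Q × (P − VC), so P − VC = €2,723,600 ÷ 37,277 = €73.0638.
Variable cost per unit = €273.05 − €73.0638 = €199.99.

€199.99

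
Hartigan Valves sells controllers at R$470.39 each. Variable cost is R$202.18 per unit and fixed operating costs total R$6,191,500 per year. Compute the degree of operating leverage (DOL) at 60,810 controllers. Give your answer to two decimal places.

1.61

Contribution at this volume is 60,810 × R$268.21 = R$16,309,850.10.
Operating income = contribution − fixed costs = R$16,309,850.10 − R$6,191,500 = R$10,118,350.10.
DOL = contribution ÷ EBIT = R$16,309,850.10 ÷ R$10,118,350.10 = 1.6119.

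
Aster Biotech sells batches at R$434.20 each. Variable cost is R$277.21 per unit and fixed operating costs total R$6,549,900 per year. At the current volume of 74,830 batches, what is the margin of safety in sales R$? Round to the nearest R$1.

Contribution margin per unit = R$434.20 − R$277.21 = R$156.99. Break-even units = R$6,549,900 ÷ R$156.99 = 41,721.77; break-even revenue = 41,721.77 × R$434.20 = R$18,115,590.67.
Current sales = 74,830 × R$434.20 = R$32,491,186.00.
Margin of safety = R$32,491,186.00 − R$18,115,590.67 = R$14,375,595.

R$14,375,595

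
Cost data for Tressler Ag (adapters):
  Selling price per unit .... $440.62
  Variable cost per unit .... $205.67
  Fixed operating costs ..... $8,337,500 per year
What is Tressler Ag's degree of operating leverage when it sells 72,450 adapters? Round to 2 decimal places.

Total contribution margin = 72,450 × $234.95 = $17,022,127.50.
Operating income = contribution − fixed costs = $17,022,127.50 − $8,337,500 = $8,684,627.50.
DOL = contribution ÷ EBIT = $17,022,127.50 ÷ $8,684,627.50 = 1.9600.

1.96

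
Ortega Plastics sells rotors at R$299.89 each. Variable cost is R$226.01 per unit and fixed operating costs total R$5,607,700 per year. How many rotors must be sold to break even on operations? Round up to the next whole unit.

75,903 rotors

Contribution margin per unit = R$299.89 − R$226.01 = R$73.88.
Break-even volume = fixed costs ÷ CM per unit = R$5,607,700 ÷ R$73.88 = 75,902.82, so 75,903 rotors.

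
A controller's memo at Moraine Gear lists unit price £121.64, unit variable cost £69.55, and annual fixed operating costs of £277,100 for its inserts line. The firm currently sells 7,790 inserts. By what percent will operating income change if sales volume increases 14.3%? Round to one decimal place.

At 7,790 units, contribution = 7,790 × £52.09 = £405,781.10.
Operating income = contribution − fixed costs = £405,781.10 − £277,100 = £128,681.10.
So DOL = total CM / EBIT = £405,781.10 / £128,681.10 = 3.1534.
%ΔEBIT = DOL × %ΔSales = 3.1534 × +14.3% = +45.1%.

+45.1%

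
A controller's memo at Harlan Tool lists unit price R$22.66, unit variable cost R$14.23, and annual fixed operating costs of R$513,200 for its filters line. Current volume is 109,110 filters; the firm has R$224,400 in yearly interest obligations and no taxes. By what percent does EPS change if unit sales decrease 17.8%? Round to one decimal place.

-89.9%

At 109,110 units, contribution = 109,110 × R$8.43 = R$919,797.30.
Operating income = contribution − fixed costs = R$919,797.30 − R$513,200 = R$406,597.30.
Interest = R$224,400.00, so EBIT − I = R$182,197.30.
DCL = total CM / (EBIT − I) = R$919,797.30 / R$182,197.30 = 5.0484.
%ΔEPS = DCL × %ΔSales = 5.0484 × -17.8% = -89.9%.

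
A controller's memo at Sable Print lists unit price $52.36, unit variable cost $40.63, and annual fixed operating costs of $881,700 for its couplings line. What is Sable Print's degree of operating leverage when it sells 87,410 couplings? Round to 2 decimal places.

At 87,410 units, contribution = 87,410 × $11.73 = $1,025,319.30.
Operating income = contribution − fixed costs = $1,025,319.30 − $881,700 = $143,619.30.
So DOL = total CM / EBIT = $1,025,319.30 / $143,619.30 = 7.1391.

7.14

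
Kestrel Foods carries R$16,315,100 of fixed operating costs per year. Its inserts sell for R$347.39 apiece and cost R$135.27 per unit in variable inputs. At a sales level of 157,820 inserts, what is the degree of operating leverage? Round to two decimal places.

At 157,820 units, contribution = 157,820 × R$212.12 = R$33,476,778.40.
Subtracting fixed costs: EBIT = R$33,476,778.40 − R$16,315,100 = R$17,161,678.40.
So DOL = total CM / EBIT = R$33,476,778.40 / R$17,161,678.40 = 1.9507.

1.95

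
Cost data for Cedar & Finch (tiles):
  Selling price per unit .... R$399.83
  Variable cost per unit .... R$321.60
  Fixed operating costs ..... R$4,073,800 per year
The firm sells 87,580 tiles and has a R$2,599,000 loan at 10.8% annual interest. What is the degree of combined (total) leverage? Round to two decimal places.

At 87,580 units, contribution = 87,580 × R$78.23 = R$6,851,383.40.
Subtracting fixed costs: EBIT = R$6,851,383.40 − R$4,073,800 = R$2,777,583.40. Interest = R$280,692.00, so EBIT − I = R$2,496,891.40.
Degree of total leverage = total CM / (EBIT − interest) = R$6,851,383.40 / R$2,496,891.40 = 2.7440.

2.74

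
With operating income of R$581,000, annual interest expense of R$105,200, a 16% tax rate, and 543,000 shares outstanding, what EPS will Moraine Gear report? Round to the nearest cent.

Pre-tax income = R$581,000 − R$105,200.00 = R$475,800.00.
After tax at 16%: net income = R$475,800.00 × 0.84 = R$399,672.00.
Per share: R$399,672.00 / 543,000 shares = R$0.74.

R$0.74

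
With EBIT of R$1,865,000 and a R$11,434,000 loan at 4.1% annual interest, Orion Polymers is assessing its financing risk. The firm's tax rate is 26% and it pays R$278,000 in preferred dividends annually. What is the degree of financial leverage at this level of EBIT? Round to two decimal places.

1.83

Interest = R$468,794.00.
Pre-tax preferred-dividend burden = R$278,000 ÷ (1 − 0.26) = R$375,675.68.
DFL = EBIT ÷ [EBIT − I − D_p/(1−t)] = R$1,865,000 ÷ [R$1,865,000 − R$468,794.00 − R$375,675.68] = R$1,865,000 ÷ R$1,020,530.32 = 1.8275.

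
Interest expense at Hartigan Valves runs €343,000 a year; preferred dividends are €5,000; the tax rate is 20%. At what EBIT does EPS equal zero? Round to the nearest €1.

Preferred dividends are paid after tax, so their pre-tax equivalent is €5,000 ÷ (1 − 0.20) = €6,250.00.
Financial break-even EBIT = interest + D_p ÷ (1 − t) = €343,000 + €6,250.00 = €349,250.00.

€349,250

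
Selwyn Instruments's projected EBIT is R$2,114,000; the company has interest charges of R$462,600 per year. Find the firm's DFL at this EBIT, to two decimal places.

1.28

Interest = R$462,600.00.
DFL = EBIT ÷ (EBIT − I) = R$2,114,000 ÷ (R$2,114,000 − R$462,600.00) = R$2,114,000 ÷ R$1,651,400.00 = 1.2801.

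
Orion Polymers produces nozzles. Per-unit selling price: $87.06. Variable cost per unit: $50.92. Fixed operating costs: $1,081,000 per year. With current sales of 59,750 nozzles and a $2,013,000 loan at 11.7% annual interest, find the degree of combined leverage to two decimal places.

Total contribution margin = 59,750 × $36.14 = $2,159,365.00.
Operating income = contribution − fixed costs = $2,159,365.00 − $1,081,000 = $1,078,365.00. Interest = $235,521.00, so EBIT − I = $842,844.00.
DCL = contribution ÷ (EBIT − I) = $2,159,365.00 ÷ $842,844.00 = 2.5620.

2.56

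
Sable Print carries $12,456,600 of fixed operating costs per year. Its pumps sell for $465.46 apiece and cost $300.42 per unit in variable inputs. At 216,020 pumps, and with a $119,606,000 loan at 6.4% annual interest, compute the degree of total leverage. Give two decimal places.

2.29

Total contribution margin = 216,020 × $165.04 = $35,651,940.80.
Subtracting fixed costs: EBIT = $35,651,940.80 − $12,456,600 = $23,195,340.80. Interest = $7,654,784.00.
DOL = $35,651,940.80 ÷ $23,195,340.80 = 1.5370; DFL = $23,195,340.80 ÷ $15,540,556.80 = 1.4926.
DCL = DOL × DFL = 1.5370 × 1.4926 = 2.2941.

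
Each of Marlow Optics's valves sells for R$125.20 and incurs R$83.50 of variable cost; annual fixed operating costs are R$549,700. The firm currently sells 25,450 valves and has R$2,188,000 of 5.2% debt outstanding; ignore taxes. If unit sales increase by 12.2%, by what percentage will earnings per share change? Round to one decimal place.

+32.5%

At 25,450 units, contribution = 25,450 × R$41.70 = R$1,061,265.00.
Subtracting fixed costs: EBIT = R$1,061,265.00 − R$549,700 = R$511,565.00.
After interest of R$113,776.00, pre-tax earnings = R$397,789.00.
Degree of combined leverage = contribution ÷ (EBIT − I) = R$1,061,265.00 ÷ R$397,789.00 = 2.6679.
%ΔEPS = DCL × %ΔSales = 2.6679 × +12.2% = +32.5%.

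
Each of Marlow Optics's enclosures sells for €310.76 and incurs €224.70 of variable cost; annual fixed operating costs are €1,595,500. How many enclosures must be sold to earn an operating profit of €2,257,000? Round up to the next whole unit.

44,766 enclosures

Each unit contributes €310.76 − €224.70 = €86.06.
Required volume = (fixed costs + target profit) ÷ CM = (€1,595,500 + €2,257,000) ÷ €86.06 = 44,765.28, so 44,766 enclosures.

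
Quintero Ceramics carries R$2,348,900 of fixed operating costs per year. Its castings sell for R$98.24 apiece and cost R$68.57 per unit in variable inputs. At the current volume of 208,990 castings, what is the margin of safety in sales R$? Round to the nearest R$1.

R$12,753,761

Contribution margin per unit = R$98.24 − R$68.57 = R$29.67. Break-even units = R$2,348,900 ÷ R$29.67 = 79,167.51; break-even revenue = 79,167.51 × R$98.24 = R$7,777,416.11.
Current sales = 208,990 × R$98.24 = R$20,531,177.60.
Margin of safety = R$20,531,177.60 − R$7,777,416.11 = R$12,753,761.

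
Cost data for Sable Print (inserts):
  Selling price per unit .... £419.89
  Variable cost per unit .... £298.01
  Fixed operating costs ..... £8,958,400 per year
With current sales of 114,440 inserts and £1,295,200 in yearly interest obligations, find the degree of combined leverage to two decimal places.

3.78

At 114,440 units, contribution = 114,440 × £121.88 = £13,947,947.20.
Subtracting fixed costs: EBIT = £13,947,947.20 − £8,958,400 = £4,989,547.20. Interest = £1,295,200.00, so EBIT − I = £3,694,347.20.
Degree of total leverage = total CM / (EBIT − interest) = £13,947,947.20 / £3,694,347.20 = 3.7755.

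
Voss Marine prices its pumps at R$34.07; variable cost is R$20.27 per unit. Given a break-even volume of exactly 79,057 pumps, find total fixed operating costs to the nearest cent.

Each unit contributes R$34.07 − R$20.27 = R$13.80.
Since BE = FC / CM, FC = 79,057 × R$13.80 = R$1,090,986.60.

R$1,090,986.60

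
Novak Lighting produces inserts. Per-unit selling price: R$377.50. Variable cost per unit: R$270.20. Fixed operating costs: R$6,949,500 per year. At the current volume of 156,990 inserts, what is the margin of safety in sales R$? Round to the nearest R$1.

R$34,814,179

Contribution margin per unit = R$377.50 − R$270.20 = R$107.30. Break-even units = R$6,949,500 ÷ R$107.30 = 64,767.01; break-even revenue = 64,767.01 × R$377.50 = R$24,449,545.67.
Actual sales revenue = 156,990 × R$377.50 = R$59,263,725.00.
Margin of safety = R$59,263,725.00 − R$24,449,545.67 = R$34,814,179.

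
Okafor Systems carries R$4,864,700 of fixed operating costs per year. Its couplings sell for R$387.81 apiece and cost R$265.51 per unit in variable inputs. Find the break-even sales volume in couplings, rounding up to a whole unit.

Each unit contributes R$387.81 − R$265.51 = R$122.30.
Break-even volume = fixed costs ÷ CM per unit = R$4,864,700 ÷ R$122.30 = 39,776.78, so 39,777 couplings.

39,777 couplings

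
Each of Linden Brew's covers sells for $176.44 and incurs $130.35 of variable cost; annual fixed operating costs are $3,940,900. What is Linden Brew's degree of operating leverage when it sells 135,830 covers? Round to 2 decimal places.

At 135,830 units, contribution = 135,830 × $46.09 = $6,260,404.70.
Subtracting fixed costs: EBIT = $6,260,404.70 − $3,940,900 = $2,319,504.70.
Degree of operating leverage = $6,260,404.70 / $2,319,504.70 = 2.6990.

2.70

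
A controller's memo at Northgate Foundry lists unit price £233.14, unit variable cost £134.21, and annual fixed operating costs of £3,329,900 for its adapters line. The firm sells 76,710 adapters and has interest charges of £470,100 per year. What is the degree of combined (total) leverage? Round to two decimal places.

Total contribution margin = 76,710 × £98.93 = £7,588,920.30.
Subtracting fixed costs: EBIT = £7,588,920.30 − £3,329,900 = £4,259,020.30. Interest = £470,100.00.
DOL = £7,588,920.30 ÷ £4,259,020.30 = 1.7818; DFL = £4,259,020.30 ÷ £3,788,920.30 = 1.1241.
Combined leverage = 1.7818 × 1.1241 = 2.0029.

2.00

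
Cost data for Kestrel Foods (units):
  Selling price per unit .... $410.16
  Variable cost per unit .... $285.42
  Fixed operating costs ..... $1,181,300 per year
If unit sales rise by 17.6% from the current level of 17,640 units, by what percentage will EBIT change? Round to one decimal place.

+38.0%

Contribution at this volume is 17,640 × $124.74 = $2,200,413.60.
Operating income = contribution − fixed costs = $2,200,413.60 − $1,181,300 = $1,019,113.60.
So DOL = total CM / EBIT = $2,200,413.60 / $1,019,113.60 = 2.1591.
Operating income changes by 2.1591 × +17.6% = +38.0%.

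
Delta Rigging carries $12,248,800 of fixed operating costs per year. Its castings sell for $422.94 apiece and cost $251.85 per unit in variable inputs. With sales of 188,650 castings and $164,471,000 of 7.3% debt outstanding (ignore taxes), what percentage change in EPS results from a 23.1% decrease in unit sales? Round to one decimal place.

-93.0%

At 188,650 units, contribution = 188,650 × $171.09 = $32,276,128.50.
Operating income = contribution − fixed costs = $32,276,128.50 − $12,248,800 = $20,027,328.50.
Interest = $12,006,383.00, so EBIT − I = $8,020,945.50.
Degree of combined leverage = contribution ÷ (EBIT − I) = $32,276,128.50 ÷ $8,020,945.50 = 4.0240.
EPS therefore changes by 4.0240 × (-23.1%) = -93.0%.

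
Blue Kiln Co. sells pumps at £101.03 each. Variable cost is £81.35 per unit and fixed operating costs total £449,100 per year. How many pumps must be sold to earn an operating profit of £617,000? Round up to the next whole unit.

54,172 pumps

Each unit contributes £101.03 − £81.35 = £19.68.
Need Q such that Q × £19.68 − £449,100 = £617,000, i.e. Q = £1,066,100 / £19.68 = 54,171.75 → 54,172.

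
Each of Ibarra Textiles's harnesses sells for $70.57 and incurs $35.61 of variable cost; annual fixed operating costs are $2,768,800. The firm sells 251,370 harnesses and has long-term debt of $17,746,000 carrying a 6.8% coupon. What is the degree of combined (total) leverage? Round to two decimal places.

Total contribution margin = 251,370 × $34.96 = $8,787,895.20.
Operating income = contribution − fixed costs = $8,787,895.20 − $2,768,800 = $6,019,095.20. Interest = $1,206,728.00, so EBIT − I = $4,812,367.20.
DCL = contribution ÷ (EBIT − I) = $8,787,895.20 ÷ $4,812,367.20 = 1.8261.

1.83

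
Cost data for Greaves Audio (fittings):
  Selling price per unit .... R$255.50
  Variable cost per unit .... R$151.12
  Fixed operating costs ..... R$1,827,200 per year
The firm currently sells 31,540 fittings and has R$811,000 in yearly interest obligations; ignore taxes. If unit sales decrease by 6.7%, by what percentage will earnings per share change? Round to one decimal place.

-33.7%

At 31,540 units, contribution = 31,540 × R$104.38 = R$3,292,145.20.
Operating income = contribution − fixed costs = R$3,292,145.20 − R$1,827,200 = R$1,464,945.20.
Interest = R$811,000.00, so EBIT − I = R$653,945.20.
Degree of combined leverage = contribution ÷ (EBIT − I) = R$3,292,145.20 ÷ R$653,945.20 = 5.0343.
%ΔEPS = DCL × %ΔSales = 5.0343 × -6.7% = -33.7%.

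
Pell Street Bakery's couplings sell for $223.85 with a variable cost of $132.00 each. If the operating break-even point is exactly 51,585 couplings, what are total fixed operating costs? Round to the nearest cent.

Each unit contributes $223.85 − $132.00 = $91.85.
Since BE = FC / CM, FC = 51,585 × $91.85 = $4,738,082.25.

$4,738,082.25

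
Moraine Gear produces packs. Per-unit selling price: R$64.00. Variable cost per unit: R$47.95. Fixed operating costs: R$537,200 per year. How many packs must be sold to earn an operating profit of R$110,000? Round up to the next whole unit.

40,324 packs

Contribution margin per unit = R$64.00 − R$47.95 = R$16.05.
Units = (FC + target) / CM = (R$537,200 + R$110,000) / R$16.05 = 40,323.99, so 40,324 packs.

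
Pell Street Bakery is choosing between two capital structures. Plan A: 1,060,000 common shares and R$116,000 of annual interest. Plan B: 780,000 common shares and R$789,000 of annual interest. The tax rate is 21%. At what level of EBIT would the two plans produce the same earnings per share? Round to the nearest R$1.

R$2,663,786

At indifference, (EBIT − 116,000)(1 − t)/1,060,000 = (EBIT − 789,000)(1 − t)/780,000.
The (1 − t) factor cancels: (EBIT − 116,000) × 780,000 = (EBIT − 789,000) × 1,060,000.
EBIT × (1,060,000 − 780,000) = 789,000 × 1,060,000 − 116,000 × 780,000 = 745,860,000,000, so EBIT = 745,860,000,000 ÷ 280,000 = 2,663,785.71.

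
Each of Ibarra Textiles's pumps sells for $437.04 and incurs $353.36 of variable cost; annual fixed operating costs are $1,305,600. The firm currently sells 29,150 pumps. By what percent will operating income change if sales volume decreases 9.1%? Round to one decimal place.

Total contribution margin = 29,150 × $83.68 = $2,439,272.00.
Operating income = contribution − fixed costs = $2,439,272.00 − $1,305,600 = $1,133,672.00.
Degree of operating leverage = $2,439,272.00 / $1,133,672.00 = 2.1517.
%ΔEBIT = DOL × %ΔSales = 2.1517 × -9.1% = -19.6%.

-19.6%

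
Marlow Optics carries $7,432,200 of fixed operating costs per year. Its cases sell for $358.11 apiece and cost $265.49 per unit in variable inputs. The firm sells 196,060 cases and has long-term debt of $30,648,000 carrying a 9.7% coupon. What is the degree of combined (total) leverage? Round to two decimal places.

2.34

Total contribution margin = 196,060 × $92.62 = $18,159,077.20.
EBIT = $18,159,077.20 − $7,432,200 = $10,726,877.20. Interest = $2,972,856.00, so EBIT − I = $7,754,021.20.
Degree of total leverage = total CM / (EBIT − interest) = $18,159,077.20 / $7,754,021.20 = 2.3419.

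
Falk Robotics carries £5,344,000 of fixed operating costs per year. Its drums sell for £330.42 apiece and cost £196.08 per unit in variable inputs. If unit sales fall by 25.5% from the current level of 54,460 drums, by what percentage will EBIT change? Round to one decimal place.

At 54,460 units, contribution = 54,460 × £134.34 = £7,316,156.40.
Operating income = contribution − fixed costs = £7,316,156.40 − £5,344,000 = £1,972,156.40.
Degree of operating leverage = £7,316,156.40 / £1,972,156.40 = 3.7097.
%ΔEBIT = DOL × %ΔSales = 3.7097 × -25.5% = -94.6%.

-94.6%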